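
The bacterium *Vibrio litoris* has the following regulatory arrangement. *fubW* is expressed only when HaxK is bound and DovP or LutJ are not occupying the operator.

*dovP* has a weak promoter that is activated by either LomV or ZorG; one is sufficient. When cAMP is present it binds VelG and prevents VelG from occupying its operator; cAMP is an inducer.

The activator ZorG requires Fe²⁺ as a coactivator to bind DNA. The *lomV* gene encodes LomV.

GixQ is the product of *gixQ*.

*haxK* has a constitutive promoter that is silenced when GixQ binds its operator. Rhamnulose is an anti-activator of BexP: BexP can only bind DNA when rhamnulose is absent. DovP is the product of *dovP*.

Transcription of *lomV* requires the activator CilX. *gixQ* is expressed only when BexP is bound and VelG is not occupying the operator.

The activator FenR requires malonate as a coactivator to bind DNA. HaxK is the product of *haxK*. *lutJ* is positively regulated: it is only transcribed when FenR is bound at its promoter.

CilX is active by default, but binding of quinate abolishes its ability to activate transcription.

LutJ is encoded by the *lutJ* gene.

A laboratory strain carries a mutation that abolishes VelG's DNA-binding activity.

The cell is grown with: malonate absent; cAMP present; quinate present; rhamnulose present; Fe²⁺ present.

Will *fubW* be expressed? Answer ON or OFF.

Quinate is present, so CilX is inactive.
Required activator CilX is absent, so *lomV* is not transcribed.
So LomV is not produced.
Fe²⁺ is present, so ZorG is active.
Activator ZorG is present, so *dovP* is transcribed.
So DovP is produced and active.
VelG is non-functional in this strain, so it has no effect.
Rhamnulose is present, so BexP is inactive.
Required activator BexP is absent, so *gixQ* is not transcribed.
So GixQ is not produced.
With no repressor bound, *haxK* is transcribed.
So HaxK is produced and active.
Malonate is absent, so FenR is inactive.
Required activator FenR is absent, so *lutJ* is not transcribed.
So LutJ is not produced.
With repressor DovP bound, *fubW* is not transcribed.

OFF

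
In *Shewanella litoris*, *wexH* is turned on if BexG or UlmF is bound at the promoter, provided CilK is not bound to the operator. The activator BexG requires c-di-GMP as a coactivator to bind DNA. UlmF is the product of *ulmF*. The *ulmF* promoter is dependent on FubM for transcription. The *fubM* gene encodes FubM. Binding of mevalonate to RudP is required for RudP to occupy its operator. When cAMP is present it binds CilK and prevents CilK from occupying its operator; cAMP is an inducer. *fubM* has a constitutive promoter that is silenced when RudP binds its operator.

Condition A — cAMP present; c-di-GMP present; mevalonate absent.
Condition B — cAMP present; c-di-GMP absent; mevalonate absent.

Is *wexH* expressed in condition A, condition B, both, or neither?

Condition A:
cAMP is present, so CilK is inactive.
c-di-GMP is present, so BexG is active.
Mevalonate is absent, so RudP is inactive.
With no repressor bound, *fubM* is transcribed.
So FubM is produced and active.
No repressor is bound and FubM is active, so *ulmF* is transcribed.
So UlmF is produced and active.
Activator BexG is present, so *wexH* is transcribed.
→ *wexH* is ON in A.
Condition B:
cAMP is present, so CilK is inactive.
c-di-GMP is absent, so BexG is inactive.
Mevalonate is absent, so RudP is inactive.
With no repressor bound, *fubM* is transcribed.
So FubM is produced and active.
No repressor is bound and FubM is active, so *ulmF* is transcribed.
So UlmF is produced and active.
Activator UlmF is present, so *wexH* is transcribed.
→ *wexH* is ON in B.

both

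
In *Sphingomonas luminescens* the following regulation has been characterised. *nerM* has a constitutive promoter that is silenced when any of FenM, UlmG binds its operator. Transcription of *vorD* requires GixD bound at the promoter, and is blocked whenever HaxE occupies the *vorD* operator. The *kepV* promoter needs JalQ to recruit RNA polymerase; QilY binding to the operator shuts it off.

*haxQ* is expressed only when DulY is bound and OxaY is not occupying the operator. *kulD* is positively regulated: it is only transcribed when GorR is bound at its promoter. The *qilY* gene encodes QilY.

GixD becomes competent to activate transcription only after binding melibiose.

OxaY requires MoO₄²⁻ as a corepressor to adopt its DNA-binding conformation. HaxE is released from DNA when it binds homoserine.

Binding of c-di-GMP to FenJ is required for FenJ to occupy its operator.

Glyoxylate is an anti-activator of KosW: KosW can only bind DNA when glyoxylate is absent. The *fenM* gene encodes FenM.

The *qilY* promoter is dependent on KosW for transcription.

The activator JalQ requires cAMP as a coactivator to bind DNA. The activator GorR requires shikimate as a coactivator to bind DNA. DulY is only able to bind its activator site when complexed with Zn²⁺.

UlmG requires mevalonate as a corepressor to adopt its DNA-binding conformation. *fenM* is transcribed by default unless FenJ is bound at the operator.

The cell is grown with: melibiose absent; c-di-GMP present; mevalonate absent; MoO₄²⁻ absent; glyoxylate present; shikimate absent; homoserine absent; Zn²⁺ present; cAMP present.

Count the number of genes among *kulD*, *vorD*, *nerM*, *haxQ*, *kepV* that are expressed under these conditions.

Shikimate is absent, so GorR is inactive.
Required activator GorR is absent, so *kulD* is not transcribed.
→ *kulD* is OFF.
Melibiose is absent, so GixD is inactive.
Homoserine is absent, so HaxE is active.
With repressor HaxE bound, *vorD* is not transcribed.
→ *vorD* is OFF.
c-di-GMP is present, so FenJ is active.
With repressor FenJ bound, *fenM* is not transcribed.
So FenM is not produced.
Mevalonate is absent, so UlmG is inactive.
With no repressor bound, *nerM* is transcribed.
→ *nerM* is ON.
MoO₄²⁻ is absent, so OxaY is inactive.
Zn²⁺ is present, so DulY is active.
No repressor is bound and DulY is active, so *haxQ* is transcribed.
→ *haxQ* is ON.
Glyoxylate is present, so KosW is inactive.
Required activator KosW is absent, so *qilY* is not transcribed.
So QilY is not produced.
cAMP is present, so JalQ is active.
No repressor is bound and JalQ is active, so *kepV* is transcribed.
→ *kepV* is ON.
3 of the 5 genes are transcribed.

3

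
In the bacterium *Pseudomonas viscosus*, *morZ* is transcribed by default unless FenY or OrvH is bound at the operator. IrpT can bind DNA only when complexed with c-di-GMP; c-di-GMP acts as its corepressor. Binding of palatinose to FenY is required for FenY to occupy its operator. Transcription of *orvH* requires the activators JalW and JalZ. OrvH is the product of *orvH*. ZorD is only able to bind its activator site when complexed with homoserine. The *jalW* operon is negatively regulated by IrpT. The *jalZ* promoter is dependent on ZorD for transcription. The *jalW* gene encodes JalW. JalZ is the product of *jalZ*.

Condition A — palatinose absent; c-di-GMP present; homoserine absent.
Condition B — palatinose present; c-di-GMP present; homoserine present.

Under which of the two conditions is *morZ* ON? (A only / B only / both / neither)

Condition A:
Palatinose is absent, so FenY is inactive.
c-di-GMP is present, so IrpT is active.
With repressor IrpT bound, *jalW* is not transcribed.
So JalW is not produced.
Homoserine is absent, so ZorD is inactive.
Required activator ZorD is absent, so *jalZ* is not transcribed.
So JalZ is not produced.
Required activator JalW is absent, so *orvH* is not transcribed.
So OrvH is not produced.
With no repressor bound, *morZ* is transcribed.
→ *morZ* is ON in A.
Condition B:
Palatinose is present, so FenY is active.
c-di-GMP is present, so IrpT is active.
With repressor IrpT bound, *jalW* is not transcribed.
So JalW is not produced.
Homoserine is present, so ZorD is active.
No repressor is bound and ZorD is active, so *jalZ* is transcribed.
So JalZ is produced and active.
Required activator JalW is absent, so *orvH* is not transcribed.
So OrvH is not produced.
With repressor FenY bound, *morZ* is not transcribed.
→ *morZ* is OFF in B.

A only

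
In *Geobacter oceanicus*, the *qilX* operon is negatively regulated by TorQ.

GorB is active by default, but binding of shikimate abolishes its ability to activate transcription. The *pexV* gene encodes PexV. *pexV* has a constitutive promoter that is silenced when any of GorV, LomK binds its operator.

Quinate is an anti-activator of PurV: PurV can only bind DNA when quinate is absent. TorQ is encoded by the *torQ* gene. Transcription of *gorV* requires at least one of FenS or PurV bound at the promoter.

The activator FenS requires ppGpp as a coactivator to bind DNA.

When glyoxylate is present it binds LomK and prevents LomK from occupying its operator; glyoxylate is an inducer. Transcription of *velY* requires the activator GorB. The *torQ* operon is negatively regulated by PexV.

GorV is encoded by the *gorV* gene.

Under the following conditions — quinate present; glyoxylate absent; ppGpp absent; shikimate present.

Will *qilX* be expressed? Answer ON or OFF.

OFF

ppGpp is absent, so FenS is inactive.
Quinate is present, so PurV is inactive.
No activator is available at the *gorV* promoter, so *gorV* is not transcribed.
So GorV is not produced.
Glyoxylate is absent, so LomK is active.
With repressor LomK bound, *pexV* is not transcribed.
So PexV is not produced.
With no repressor bound, *torQ* is transcribed.
So TorQ is produced and active.
With repressor TorQ bound, *qilX* is not transcribed.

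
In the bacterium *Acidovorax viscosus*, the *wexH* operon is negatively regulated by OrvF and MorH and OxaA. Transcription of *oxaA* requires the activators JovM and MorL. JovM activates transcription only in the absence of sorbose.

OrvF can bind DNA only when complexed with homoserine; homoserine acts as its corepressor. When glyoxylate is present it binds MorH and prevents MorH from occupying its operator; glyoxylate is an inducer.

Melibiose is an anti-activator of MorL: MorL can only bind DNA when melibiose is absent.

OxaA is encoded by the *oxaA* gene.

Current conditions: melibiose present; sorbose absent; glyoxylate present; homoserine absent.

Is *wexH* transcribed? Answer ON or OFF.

Homoserine is absent, so OrvF is inactive.
Glyoxylate is present, so MorH is inactive.
Sorbose is absent, so JovM is active.
Melibiose is present, so MorL is inactive.
Required activator MorL is absent, so *oxaA* is not transcribed.
So OxaA is not produced.
With no repressor bound, *wexH* is transcribed.

ON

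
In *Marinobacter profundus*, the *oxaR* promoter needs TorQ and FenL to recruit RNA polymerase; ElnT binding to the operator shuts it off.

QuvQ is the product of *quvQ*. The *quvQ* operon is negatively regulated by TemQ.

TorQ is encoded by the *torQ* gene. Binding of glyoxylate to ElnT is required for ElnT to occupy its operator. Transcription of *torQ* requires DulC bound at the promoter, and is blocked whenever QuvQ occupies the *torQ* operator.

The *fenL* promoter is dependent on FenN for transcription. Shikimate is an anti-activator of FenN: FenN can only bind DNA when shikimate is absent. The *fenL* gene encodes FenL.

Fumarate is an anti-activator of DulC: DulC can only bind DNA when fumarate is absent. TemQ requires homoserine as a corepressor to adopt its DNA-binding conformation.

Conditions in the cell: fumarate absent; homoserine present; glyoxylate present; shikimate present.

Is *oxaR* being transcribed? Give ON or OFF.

Glyoxylate is present, so ElnT is active.
Homoserine is present, so TemQ is active.
With repressor TemQ bound, *quvQ* is not transcribed.
So QuvQ is not produced.
Fumarate is absent, so DulC is active.
No repressor is bound and DulC is active, so *torQ* is transcribed.
So TorQ is produced and active.
Shikimate is present, so FenN is inactive.
Required activator FenN is absent, so *fenL* is not transcribed.
So FenL is not produced.
With repressor ElnT bound, *oxaR* is not transcribed.

OFF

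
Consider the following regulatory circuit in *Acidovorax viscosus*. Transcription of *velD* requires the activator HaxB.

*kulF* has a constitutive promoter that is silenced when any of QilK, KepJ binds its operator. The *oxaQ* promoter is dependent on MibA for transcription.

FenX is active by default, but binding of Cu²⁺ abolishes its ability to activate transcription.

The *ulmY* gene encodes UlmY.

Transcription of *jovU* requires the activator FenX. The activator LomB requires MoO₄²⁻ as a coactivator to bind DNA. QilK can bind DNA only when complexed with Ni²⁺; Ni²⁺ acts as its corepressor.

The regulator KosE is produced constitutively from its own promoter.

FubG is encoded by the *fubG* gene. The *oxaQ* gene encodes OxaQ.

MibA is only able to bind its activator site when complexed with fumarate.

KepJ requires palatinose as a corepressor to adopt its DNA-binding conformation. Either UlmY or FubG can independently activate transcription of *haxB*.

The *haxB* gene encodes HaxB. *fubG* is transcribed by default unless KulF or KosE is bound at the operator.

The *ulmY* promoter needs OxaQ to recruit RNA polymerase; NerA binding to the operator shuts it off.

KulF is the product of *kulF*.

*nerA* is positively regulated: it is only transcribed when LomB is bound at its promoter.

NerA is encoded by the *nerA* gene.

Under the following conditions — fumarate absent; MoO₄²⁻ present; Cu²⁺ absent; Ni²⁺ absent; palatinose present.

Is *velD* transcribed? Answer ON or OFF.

Fumarate is absent, so MibA is inactive.
Required activator MibA is absent, so *oxaQ* is not transcribed.
So OxaQ is not produced.
MoO₄²⁻ is present, so LomB is active.
No repressor is bound and LomB is active, so *nerA* is transcribed.
So NerA is produced and active.
With repressor NerA bound, *ulmY* is not transcribed.
So UlmY is not produced.
Ni²⁺ is absent, so QilK is inactive.
Palatinose is present, so KepJ is active.
With repressor KepJ bound, *kulF* is not transcribed.
So KulF is not produced.
KosE is produced constitutively and is active.
With repressor KosE bound, *fubG* is not transcribed.
So FubG is not produced.
No activator is available at the *haxB* promoter, so *haxB* is not transcribed.
So HaxB is not produced.
Required activator HaxB is absent, so *velD* is not transcribed.

OFF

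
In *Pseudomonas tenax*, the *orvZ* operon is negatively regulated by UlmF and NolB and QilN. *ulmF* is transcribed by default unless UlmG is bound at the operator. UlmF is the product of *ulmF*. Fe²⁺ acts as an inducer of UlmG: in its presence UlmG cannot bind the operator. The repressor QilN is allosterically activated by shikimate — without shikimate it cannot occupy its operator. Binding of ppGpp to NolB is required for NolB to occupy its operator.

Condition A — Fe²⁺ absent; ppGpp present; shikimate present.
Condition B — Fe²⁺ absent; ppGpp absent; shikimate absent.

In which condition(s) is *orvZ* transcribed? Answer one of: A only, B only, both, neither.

B only

Condition A:
Fe²⁺ is absent, so UlmG is active.
With repressor UlmG bound, *ulmF* is not transcribed.
So UlmF is not produced.
ppGpp is present, so NolB is active.
Shikimate is present, so QilN is active.
With repressor NolB bound, *orvZ* is not transcribed.
→ *orvZ* is OFF in A.
Condition B:
Fe²⁺ is absent, so UlmG is active.
With repressor UlmG bound, *ulmF* is not transcribed.
So UlmF is not produced.
ppGpp is absent, so NolB is inactive.
Shikimate is absent, so QilN is inactive.
With no repressor bound, *orvZ* is transcribed.
→ *orvZ* is ON in B.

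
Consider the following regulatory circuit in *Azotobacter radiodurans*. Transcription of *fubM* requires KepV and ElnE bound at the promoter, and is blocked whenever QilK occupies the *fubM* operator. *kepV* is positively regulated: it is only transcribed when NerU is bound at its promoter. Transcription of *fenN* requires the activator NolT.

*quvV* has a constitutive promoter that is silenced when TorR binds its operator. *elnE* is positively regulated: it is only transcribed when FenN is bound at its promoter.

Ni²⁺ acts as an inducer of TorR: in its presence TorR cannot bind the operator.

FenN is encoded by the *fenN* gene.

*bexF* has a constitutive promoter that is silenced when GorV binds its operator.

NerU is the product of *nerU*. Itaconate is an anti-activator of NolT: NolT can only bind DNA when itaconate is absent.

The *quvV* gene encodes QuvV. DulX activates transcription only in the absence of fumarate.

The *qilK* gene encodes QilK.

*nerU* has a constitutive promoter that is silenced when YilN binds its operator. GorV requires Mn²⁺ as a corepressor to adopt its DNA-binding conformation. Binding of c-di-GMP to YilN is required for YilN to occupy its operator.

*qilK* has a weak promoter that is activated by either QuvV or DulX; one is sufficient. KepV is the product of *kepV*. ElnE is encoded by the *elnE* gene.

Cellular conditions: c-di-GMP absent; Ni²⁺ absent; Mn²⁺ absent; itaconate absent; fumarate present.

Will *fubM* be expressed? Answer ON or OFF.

ON

c-di-GMP is absent, so YilN is inactive.
With no repressor bound, *nerU* is transcribed.
So NerU is produced and active.
No repressor is bound and NerU is active, so *kepV* is transcribed.
So KepV is produced and active.
Itaconate is absent, so NolT is active.
No repressor is bound and NolT is active, so *fenN* is transcribed.
So FenN is produced and active.
No repressor is bound and FenN is active, so *elnE* is transcribed.
So ElnE is produced and active.
Ni²⁺ is absent, so TorR is active.
With repressor TorR bound, *quvV* is not transcribed.
So QuvV is not produced.
Fumarate is present, so DulX is inactive.
No activator is available at the *qilK* promoter, so *qilK* is not transcribed.
So QilK is not produced.
No repressor is bound and KepV and ElnE are active, so *fubM* is transcribed.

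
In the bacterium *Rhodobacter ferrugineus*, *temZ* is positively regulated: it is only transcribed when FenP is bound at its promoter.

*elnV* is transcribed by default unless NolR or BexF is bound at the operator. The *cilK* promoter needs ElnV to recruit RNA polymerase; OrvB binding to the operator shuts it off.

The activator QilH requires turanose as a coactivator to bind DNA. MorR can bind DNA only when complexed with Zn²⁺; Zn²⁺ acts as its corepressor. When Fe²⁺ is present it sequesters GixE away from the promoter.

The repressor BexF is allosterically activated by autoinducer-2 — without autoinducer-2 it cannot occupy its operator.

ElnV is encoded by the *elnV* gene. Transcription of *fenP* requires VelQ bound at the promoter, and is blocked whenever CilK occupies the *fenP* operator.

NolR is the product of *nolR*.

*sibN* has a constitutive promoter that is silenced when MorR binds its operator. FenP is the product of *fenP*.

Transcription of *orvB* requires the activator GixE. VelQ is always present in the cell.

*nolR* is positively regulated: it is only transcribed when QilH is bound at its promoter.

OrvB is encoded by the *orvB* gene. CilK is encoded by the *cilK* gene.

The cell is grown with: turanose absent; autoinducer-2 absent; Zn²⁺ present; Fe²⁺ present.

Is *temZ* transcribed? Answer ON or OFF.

Turanose is absent, so QilH is inactive.
Required activator QilH is absent, so *nolR* is not transcribed.
So NolR is not produced.
Autoinducer-2 is absent, so BexF is inactive.
With no repressor bound, *elnV* is transcribed.
So ElnV is produced and active.
Fe²⁺ is present, so GixE is inactive.
Required activator GixE is absent, so *orvB* is not transcribed.
So OrvB is not produced.
No repressor is bound and ElnV is active, so *cilK* is transcribed.
So CilK is produced and active.
VelQ is produced constitutively and is active.
With repressor CilK bound, *fenP* is not transcribed.
So FenP is not produced.
Required activator FenP is absent, so *temZ* is not transcribed.

OFF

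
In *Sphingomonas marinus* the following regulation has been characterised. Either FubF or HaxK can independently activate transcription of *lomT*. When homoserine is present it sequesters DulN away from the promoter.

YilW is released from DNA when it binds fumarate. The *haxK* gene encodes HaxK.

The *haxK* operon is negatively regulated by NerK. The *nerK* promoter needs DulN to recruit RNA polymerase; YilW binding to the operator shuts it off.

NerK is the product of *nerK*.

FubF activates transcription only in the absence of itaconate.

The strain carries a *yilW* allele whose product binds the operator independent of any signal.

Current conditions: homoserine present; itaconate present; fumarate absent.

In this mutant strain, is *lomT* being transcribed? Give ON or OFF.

ON

Itaconate is present, so FubF is inactive.
YilW is constitutively active in this strain.
Homoserine is present, so DulN is inactive.
With repressor YilW bound, *nerK* is not transcribed.
So NerK is not produced.
With no repressor bound, *haxK* is transcribed.
So HaxK is produced and active.
Activator HaxK is present, so *lomT* is transcribed.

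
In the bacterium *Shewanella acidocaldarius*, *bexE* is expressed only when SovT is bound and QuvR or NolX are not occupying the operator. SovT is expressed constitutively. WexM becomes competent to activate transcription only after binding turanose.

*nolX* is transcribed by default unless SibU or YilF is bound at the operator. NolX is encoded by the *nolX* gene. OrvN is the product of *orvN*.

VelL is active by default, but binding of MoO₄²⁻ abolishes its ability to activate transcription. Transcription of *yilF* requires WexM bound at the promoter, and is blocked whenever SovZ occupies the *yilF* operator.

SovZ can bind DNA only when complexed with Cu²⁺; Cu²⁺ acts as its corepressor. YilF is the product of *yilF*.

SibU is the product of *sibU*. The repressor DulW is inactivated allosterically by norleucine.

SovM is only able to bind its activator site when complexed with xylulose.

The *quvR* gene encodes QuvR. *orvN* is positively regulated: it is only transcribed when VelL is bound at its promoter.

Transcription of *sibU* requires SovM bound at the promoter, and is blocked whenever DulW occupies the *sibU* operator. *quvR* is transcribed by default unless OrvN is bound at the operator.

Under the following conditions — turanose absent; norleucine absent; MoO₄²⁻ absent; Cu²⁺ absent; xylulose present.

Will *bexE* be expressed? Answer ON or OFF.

OFF

MoO₄²⁻ is absent, so VelL is active.
No repressor is bound and VelL is active, so *orvN* is transcribed.
So OrvN is produced and active.
With repressor OrvN bound, *quvR* is not transcribed.
So QuvR is not produced.
SovT is produced constitutively and is active.
Xylulose is present, so SovM is active.
Norleucine is absent, so DulW is active.
With repressor DulW bound, *sibU* is not transcribed.
So SibU is not produced.
Cu²⁺ is absent, so SovZ is inactive.
Turanose is absent, so WexM is inactive.
Required activator WexM is absent, so *yilF* is not transcribed.
So YilF is not produced.
With no repressor bound, *nolX* is transcribed.
So NolX is produced and active.
With repressor NolX bound, *bexE* is not transcribed.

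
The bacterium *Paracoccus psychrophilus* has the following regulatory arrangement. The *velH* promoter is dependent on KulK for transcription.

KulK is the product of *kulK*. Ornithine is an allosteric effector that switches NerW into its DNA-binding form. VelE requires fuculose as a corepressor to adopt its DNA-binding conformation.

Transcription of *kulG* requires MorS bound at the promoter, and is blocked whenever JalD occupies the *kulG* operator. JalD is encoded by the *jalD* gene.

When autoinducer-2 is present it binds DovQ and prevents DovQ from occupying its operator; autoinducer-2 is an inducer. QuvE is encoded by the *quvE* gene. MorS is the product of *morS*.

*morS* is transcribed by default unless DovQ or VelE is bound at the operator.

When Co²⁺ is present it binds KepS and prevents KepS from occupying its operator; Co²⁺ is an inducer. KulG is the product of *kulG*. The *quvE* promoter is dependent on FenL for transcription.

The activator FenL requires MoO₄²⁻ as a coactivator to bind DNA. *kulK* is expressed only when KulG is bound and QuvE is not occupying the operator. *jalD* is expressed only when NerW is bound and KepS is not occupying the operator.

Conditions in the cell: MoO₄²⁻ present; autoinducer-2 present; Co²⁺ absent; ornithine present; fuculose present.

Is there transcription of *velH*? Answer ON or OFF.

OFF

Co²⁺ is absent, so KepS is active.
Ornithine is present, so NerW is active.
With repressor KepS bound, *jalD* is not transcribed.
So JalD is not produced.
Autoinducer-2 is present, so DovQ is inactive.
Fuculose is present, so VelE is active.
With repressor VelE bound, *morS* is not transcribed.
So MorS is not produced.
Required activator MorS is absent, so *kulG* is not transcribed.
So KulG is not produced.
MoO₄²⁻ is present, so FenL is active.
No repressor is bound and FenL is active, so *quvE* is transcribed.
So QuvE is produced and active.
With repressor QuvE bound, *kulK* is not transcribed.
So KulK is not produced.
Required activator KulK is absent, so *velH* is not transcribed.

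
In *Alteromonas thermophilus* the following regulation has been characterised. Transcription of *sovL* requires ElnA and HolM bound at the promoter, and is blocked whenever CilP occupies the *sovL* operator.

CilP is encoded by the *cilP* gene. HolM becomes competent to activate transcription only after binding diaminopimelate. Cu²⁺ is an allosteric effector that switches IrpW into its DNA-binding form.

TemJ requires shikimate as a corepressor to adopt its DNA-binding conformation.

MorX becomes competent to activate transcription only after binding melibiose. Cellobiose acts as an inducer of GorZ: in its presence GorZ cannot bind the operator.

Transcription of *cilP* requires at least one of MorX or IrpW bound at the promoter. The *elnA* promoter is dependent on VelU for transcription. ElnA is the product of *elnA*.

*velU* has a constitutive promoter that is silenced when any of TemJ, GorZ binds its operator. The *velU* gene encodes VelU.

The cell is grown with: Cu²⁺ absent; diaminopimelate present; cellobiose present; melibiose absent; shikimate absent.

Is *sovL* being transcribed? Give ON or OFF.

Melibiose is absent, so MorX is inactive.
Cu²⁺ is absent, so IrpW is inactive.
No activator is available at the *cilP* promoter, so *cilP* is not transcribed.
So CilP is not produced.
Shikimate is absent, so TemJ is inactive.
Cellobiose is present, so GorZ is inactive.
With no repressor bound, *velU* is transcribed.
So VelU is produced and active.
No repressor is bound and VelU is active, so *elnA* is transcribed.
So ElnA is produced and active.
Diaminopimelate is present, so HolM is active.
No repressor is bound and ElnA and HolM are active, so *sovL* is transcribed.

ON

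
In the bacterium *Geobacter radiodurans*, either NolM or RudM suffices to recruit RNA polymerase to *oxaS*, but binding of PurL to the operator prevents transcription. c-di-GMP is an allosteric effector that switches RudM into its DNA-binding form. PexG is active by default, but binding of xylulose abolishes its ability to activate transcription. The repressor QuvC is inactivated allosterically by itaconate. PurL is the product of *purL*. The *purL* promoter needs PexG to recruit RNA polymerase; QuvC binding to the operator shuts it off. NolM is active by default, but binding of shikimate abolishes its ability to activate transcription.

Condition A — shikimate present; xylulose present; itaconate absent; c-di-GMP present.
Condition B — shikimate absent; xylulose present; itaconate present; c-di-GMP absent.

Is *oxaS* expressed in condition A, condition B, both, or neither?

Condition A:
Shikimate is present, so NolM is inactive.
Xylulose is present, so PexG is inactive.
Itaconate is absent, so QuvC is active.
With repressor QuvC bound, *purL* is not transcribed.
So PurL is not produced.
c-di-GMP is present, so RudM is active.
Activator RudM is present, so *oxaS* is transcribed.
→ *oxaS* is ON in A.
Condition B:
Shikimate is absent, so NolM is active.
Xylulose is present, so PexG is inactive.
Itaconate is present, so QuvC is inactive.
Required activator PexG is absent, so *purL* is not transcribed.
So PurL is not produced.
c-di-GMP is absent, so RudM is inactive.
Activator NolM is present, so *oxaS* is transcribed.
→ *oxaS* is ON in B.

both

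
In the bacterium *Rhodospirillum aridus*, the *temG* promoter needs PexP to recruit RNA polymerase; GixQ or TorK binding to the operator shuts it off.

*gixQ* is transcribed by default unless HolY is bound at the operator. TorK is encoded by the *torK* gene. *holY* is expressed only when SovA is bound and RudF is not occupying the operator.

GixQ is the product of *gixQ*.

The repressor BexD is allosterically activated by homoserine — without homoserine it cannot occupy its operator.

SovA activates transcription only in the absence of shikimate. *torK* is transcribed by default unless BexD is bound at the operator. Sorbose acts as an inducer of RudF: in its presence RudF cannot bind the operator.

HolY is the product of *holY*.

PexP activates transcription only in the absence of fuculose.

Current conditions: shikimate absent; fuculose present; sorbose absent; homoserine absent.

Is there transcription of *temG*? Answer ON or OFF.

Sorbose is absent, so RudF is active.
Shikimate is absent, so SovA is active.
With repressor RudF bound, *holY* is not transcribed.
So HolY is not produced.
With no repressor bound, *gixQ* is transcribed.
So GixQ is produced and active.
Fuculose is present, so PexP is inactive.
Homoserine is absent, so BexD is inactive.
With no repressor bound, *torK* is transcribed.
So TorK is produced and active.
With repressor GixQ bound, *temG* is not transcribed.

OFF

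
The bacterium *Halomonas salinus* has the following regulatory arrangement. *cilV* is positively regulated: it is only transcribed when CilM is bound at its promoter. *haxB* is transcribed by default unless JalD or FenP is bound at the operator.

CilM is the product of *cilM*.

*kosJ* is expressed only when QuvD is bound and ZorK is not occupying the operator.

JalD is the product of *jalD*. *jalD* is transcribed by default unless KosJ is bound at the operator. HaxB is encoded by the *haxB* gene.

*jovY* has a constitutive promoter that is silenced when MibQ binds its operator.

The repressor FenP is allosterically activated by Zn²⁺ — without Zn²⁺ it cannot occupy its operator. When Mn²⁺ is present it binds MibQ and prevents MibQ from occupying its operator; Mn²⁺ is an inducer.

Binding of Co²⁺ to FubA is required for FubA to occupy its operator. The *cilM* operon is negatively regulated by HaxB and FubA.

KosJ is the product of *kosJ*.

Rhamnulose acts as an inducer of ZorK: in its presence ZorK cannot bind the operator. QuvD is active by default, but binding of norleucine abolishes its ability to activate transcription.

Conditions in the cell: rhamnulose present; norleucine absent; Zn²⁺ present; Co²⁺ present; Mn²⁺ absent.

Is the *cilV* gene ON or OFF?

OFF

Rhamnulose is present, so ZorK is inactive.
Norleucine is absent, so QuvD is active.
No repressor is bound and QuvD is active, so *kosJ* is transcribed.
So KosJ is produced and active.
With repressor KosJ bound, *jalD* is not transcribed.
So JalD is not produced.
Zn²⁺ is present, so FenP is active.
With repressor FenP bound, *haxB* is not transcribed.
So HaxB is not produced.
Co²⁺ is present, so FubA is active.
With repressor FubA bound, *cilM* is not transcribed.
So CilM is not produced.
Required activator CilM is absent, so *cilV* is not transcribed.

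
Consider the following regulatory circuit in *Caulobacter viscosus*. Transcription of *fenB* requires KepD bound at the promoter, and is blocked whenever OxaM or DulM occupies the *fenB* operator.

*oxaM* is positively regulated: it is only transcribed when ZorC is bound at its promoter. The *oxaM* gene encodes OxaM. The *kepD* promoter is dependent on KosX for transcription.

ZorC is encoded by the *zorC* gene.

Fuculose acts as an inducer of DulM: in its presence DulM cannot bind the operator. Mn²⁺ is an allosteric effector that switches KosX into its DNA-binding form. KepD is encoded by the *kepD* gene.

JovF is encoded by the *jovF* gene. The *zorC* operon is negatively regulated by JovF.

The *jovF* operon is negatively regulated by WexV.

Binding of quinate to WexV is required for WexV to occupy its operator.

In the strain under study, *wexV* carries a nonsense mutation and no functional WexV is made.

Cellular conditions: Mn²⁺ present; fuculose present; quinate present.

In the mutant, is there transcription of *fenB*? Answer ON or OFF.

ON

WexV is non-functional in this strain, so it has no effect.
With no repressor bound, *jovF* is transcribed.
So JovF is produced and active.
With repressor JovF bound, *zorC* is not transcribed.
So ZorC is not produced.
Required activator ZorC is absent, so *oxaM* is not transcribed.
So OxaM is not produced.
Mn²⁺ is present, so KosX is active.
No repressor is bound and KosX is active, so *kepD* is transcribed.
So KepD is produced and active.
Fuculose is present, so DulM is inactive.
No repressor is bound and KepD is active, so *fenB* is transcribed.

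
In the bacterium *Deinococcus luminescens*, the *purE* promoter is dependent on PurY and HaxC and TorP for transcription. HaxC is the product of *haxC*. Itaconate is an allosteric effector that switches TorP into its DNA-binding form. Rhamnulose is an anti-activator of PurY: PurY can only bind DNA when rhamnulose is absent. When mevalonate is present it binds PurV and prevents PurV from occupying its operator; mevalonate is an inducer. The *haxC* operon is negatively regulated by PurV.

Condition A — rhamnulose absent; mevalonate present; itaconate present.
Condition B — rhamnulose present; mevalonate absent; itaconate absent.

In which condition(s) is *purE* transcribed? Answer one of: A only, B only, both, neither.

A only

Condition A:
Rhamnulose is absent, so PurY is active.
Mevalonate is present, so PurV is inactive.
With no repressor bound, *haxC* is transcribed.
So HaxC is produced and active.
Itaconate is present, so TorP is active.
No repressor is bound and PurY and HaxC and TorP are active, so *purE* is transcribed.
→ *purE* is ON in A.
Condition B:
Rhamnulose is present, so PurY is inactive.
Mevalonate is absent, so PurV is active.
With repressor PurV bound, *haxC* is not transcribed.
So HaxC is not produced.
Itaconate is absent, so TorP is inactive.
Required activator PurY is absent, so *purE* is not transcribed.
→ *purE* is OFF in B.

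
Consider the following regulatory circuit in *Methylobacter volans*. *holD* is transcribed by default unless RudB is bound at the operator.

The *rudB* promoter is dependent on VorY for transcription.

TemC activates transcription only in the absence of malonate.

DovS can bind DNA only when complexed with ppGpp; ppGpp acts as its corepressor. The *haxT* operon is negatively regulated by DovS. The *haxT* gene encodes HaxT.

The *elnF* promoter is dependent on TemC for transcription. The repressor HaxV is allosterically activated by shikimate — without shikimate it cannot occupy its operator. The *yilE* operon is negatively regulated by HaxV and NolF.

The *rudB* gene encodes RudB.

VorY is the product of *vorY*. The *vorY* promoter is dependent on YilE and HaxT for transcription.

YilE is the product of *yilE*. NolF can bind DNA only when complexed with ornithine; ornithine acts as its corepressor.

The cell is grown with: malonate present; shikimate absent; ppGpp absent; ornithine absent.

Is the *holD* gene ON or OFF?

OFF

Shikimate is absent, so HaxV is inactive.
Ornithine is absent, so NolF is inactive.
With no repressor bound, *yilE* is transcribed.
So YilE is produced and active.
ppGpp is absent, so DovS is inactive.
With no repressor bound, *haxT* is transcribed.
So HaxT is produced and active.
No repressor is bound and YilE and HaxT are active, so *vorY* is transcribed.
So VorY is produced and active.
No repressor is bound and VorY is active, so *rudB* is transcribed.
So RudB is produced and active.
With repressor RudB bound, *holD* is not transcribed.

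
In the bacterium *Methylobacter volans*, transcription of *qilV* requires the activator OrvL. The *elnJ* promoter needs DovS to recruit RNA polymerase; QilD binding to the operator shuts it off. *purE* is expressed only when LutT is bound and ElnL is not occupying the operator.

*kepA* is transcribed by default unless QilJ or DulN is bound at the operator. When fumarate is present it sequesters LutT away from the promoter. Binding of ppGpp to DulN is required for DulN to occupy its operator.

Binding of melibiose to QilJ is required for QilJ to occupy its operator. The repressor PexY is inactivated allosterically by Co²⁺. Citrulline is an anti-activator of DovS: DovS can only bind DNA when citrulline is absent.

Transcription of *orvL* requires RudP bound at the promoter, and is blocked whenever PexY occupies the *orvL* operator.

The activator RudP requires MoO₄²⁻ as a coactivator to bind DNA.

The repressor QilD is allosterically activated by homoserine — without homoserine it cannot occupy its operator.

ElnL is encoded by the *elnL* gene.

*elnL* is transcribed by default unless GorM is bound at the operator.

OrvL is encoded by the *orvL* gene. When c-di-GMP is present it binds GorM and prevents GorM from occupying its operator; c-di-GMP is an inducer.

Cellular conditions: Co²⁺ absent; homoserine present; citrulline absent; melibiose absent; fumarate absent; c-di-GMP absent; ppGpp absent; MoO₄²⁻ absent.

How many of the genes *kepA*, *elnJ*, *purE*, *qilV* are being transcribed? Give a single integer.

2

Melibiose is absent, so QilJ is inactive.
ppGpp is absent, so DulN is inactive.
With no repressor bound, *kepA* is transcribed.
→ *kepA* is ON.
Citrulline is absent, so DovS is active.
Homoserine is present, so QilD is active.
With repressor QilD bound, *elnJ* is not transcribed.
→ *elnJ* is OFF.
c-di-GMP is absent, so GorM is active.
With repressor GorM bound, *elnL* is not transcribed.
So ElnL is not produced.
Fumarate is absent, so LutT is active.
No repressor is bound and LutT is active, so *purE* is transcribed.
→ *purE* is ON.
Co²⁺ is absent, so PexY is active.
MoO₄²⁻ is absent, so RudP is inactive.
With repressor PexY bound, *orvL* is not transcribed.
So OrvL is not produced.
Required activator OrvL is absent, so *qilV* is not transcribed.
→ *qilV* is OFF.
2 of the 4 genes are transcribed.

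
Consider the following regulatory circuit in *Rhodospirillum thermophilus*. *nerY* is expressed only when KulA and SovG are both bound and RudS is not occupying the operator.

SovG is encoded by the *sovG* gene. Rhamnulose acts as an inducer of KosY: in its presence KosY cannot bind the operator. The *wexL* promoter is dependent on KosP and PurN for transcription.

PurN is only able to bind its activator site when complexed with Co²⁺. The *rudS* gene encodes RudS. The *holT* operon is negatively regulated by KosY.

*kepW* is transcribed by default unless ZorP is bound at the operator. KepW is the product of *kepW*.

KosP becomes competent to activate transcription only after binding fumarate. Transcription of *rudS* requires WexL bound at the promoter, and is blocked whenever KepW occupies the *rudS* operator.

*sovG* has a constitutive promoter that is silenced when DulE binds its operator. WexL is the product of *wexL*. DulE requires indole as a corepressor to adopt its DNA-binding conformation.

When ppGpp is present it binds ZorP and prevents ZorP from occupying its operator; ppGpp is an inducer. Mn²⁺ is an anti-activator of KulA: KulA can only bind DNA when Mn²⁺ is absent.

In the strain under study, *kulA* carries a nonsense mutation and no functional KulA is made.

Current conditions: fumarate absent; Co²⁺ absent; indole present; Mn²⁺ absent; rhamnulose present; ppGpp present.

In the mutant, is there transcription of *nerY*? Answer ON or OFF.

KulA is non-functional in this strain, so it has no effect.
Indole is present, so DulE is active.
With repressor DulE bound, *sovG* is not transcribed.
So SovG is not produced.
ppGpp is present, so ZorP is inactive.
With no repressor bound, *kepW* is transcribed.
So KepW is produced and active.
Fumarate is absent, so KosP is inactive.
Co²⁺ is absent, so PurN is inactive.
Required activator KosP is absent, so *wexL* is not transcribed.
So WexL is not produced.
With repressor KepW bound, *rudS* is not transcribed.
So RudS is not produced.
Required activator KulA is absent, so *nerY* is not transcribed.

OFF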